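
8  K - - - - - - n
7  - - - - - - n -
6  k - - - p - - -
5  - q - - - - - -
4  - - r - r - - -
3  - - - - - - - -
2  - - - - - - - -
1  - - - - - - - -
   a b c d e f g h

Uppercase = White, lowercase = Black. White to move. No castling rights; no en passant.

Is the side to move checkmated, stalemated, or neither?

stalemate

White to move; white king on a8.
In check: no.
King squares — a7: attacked by Ka6; b7: attacked by Qb5; b8: attacked by Qb5.
Legal moves for White: none.
Not in check and no legal moves → stalemate.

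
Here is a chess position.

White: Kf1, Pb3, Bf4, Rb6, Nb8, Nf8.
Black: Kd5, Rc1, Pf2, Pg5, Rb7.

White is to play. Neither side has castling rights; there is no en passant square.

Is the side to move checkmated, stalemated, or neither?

neither

White to move; white king on f1.
In check: yes, from the black rook on c1.
King squares — e1: attacked by Rc1; g1: attacked by Rc1; e2: available; f2: available; g2: available.
Legal moves for White: Kg2, Kxf2, Ke2, Bxc1.
White is in check but has 4 legal moves → neither.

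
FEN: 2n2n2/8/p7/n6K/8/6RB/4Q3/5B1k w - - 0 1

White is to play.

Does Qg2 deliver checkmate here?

yes

After Qg2: black king on h1; in check: yes, from the white queen on g2.
King squares — g1: attacked by Qg2; g2: attacked by Bf1; h2: attacked by Qg2.
Black has no legal moves → checkmate.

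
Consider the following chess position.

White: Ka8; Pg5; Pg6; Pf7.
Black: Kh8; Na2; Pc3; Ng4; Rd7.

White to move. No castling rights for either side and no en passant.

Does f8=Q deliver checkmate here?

After f8=Q: black king on h8; in check: yes, from the white queen on f8.
King squares — g7: attacked by Qf8; h7: attacked by Pg6; g8: attacked by Qf8.
Black has no legal moves → checkmate.

yes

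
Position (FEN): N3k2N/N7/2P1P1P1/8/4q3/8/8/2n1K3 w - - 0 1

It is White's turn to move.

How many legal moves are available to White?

White to move; king on e1.
In check: yes, from the black queen on e4.
Legal moves: Kf2, Kd2, Kf1, Kd1.
Count: 4.

4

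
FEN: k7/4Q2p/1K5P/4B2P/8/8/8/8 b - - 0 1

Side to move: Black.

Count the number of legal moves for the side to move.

Black to move; king on a8.
In check: no.
Legal moves: none.
Count: 0.

0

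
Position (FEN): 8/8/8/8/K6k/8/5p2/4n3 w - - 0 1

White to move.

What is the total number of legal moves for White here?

5

White to move; king on a4.
In check: no.
Legal moves: Kb5, Ka5, Kb4, Kb3, Ka3.
Count: 5.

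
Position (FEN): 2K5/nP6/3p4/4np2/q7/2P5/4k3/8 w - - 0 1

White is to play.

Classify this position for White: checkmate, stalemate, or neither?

neither

White to move; white king on c8.
In check: yes, from the black knight on a7.
King squares — b7: own pawn; c7: available; d7: attacked by Qa4; b8: available; d8: available.
Legal moves for White: Kd8, Kb8, Kc7.
White is in check but has 3 legal moves → neither.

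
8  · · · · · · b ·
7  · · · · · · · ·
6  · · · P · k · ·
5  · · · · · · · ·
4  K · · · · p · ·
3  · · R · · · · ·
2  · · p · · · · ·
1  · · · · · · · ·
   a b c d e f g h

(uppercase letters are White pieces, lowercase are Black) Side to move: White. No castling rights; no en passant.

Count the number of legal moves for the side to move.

18

White to move; king on a4.
In check: no.
Legal moves: Kb5, Ka5, Kb4, Ka3, Rc8, Rc7, Rc6, Rc5, Rc4, Rh3, Rg3, Rf3, Re3, Rd3, Rb3, Ra3, Rxc2, d7.
Count: 18.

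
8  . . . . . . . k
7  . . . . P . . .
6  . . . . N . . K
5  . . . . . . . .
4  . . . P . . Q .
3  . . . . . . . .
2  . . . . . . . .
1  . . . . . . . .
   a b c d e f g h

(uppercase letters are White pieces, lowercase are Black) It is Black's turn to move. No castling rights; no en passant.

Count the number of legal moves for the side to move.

0

Black to move; king on h8.
In check: no.
Legal moves: none.
Count: 0.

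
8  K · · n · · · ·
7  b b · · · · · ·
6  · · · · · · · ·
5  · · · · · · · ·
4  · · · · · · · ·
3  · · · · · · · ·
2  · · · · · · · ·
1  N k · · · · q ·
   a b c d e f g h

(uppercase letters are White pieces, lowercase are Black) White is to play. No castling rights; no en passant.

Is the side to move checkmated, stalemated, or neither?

checkmate

White to move; white king on a8.
In check: yes, from the black bishop on b7.
King squares — a7: attacked by Qg1; b7: attacked by Nd8; b8: attacked by Ba7.
Legal moves for White: none.
In check with no legal moves → checkmate.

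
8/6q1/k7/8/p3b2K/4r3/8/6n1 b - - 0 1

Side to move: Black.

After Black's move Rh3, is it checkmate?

After Rh3: white king on h4; in check: yes, from the black rook on h3.
King squares — g3: attacked by Rh3; h3: attacked by Ng1; g4: attacked by Qg7; g5: attacked by Qg7; h5: attacked by Rh3.
White has no legal moves → checkmate.

yes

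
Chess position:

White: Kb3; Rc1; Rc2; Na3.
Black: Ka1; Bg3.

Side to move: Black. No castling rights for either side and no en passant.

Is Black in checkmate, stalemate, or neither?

checkmate

Black to move; black king on a1.
In check: yes, from the white rook on c1.
King squares — b1: attacked by Rc1; a2: attacked by Rc2; b2: attacked by Rc2.
Legal moves for Black: none.
In check with no legal moves → checkmate.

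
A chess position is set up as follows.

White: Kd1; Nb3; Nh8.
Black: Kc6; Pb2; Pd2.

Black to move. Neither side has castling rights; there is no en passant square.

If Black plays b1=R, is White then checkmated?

After b1=R: white king on d1; in check: yes, from the black rook on b1.
White has 4 legal replies: Ke2, Kxd2, Kc2, Nc1.
In check but a legal move exists → not checkmate.

no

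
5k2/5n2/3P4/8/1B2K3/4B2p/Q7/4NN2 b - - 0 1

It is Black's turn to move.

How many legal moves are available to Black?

Black to move; king on f8.
In check: no.
Legal moves: Kg8, Ke8, Kg7, Nh8, Nd8, Nh6, Nxd6+, Ng5+, Ne5, h2.
Count: 10.

10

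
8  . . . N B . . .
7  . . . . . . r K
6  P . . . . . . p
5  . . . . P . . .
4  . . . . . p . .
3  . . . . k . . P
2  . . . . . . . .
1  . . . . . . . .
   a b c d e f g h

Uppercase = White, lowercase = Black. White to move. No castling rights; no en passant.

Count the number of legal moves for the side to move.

3

White to move; king on h7.
In check: yes, from the black rook on g7.
Legal moves: Kh8, Kxg7, Kxh6.
Count: 3.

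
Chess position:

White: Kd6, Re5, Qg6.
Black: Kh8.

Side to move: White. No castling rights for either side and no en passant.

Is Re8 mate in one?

yes

After Re8: black king on h8; in check: yes, from the white rook on e8.
King squares — g7: attacked by Qg6; h7: attacked by Qg6; g8: attacked by Qg6.
Black has no legal moves → checkmate.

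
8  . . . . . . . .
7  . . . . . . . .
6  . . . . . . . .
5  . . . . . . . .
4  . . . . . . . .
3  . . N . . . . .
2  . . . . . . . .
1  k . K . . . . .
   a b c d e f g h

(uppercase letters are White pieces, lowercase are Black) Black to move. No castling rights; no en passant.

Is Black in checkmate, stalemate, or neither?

stalemate

Black to move; black king on a1.
In check: no.
King squares — b1: attacked by Kc1; a2: attacked by Nc3; b2: attacked by Kc1.
Legal moves for Black: none.
Not in check and no legal moves → stalemate.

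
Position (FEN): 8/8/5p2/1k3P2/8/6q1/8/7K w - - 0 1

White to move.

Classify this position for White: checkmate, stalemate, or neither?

stalemate

White to move; white king on h1.
In check: no.
King squares — g1: attacked by Qg3; g2: attacked by Qg3; h2: attacked by Qg3.
Legal moves for White: none.
Not in check and no legal moves → stalemate.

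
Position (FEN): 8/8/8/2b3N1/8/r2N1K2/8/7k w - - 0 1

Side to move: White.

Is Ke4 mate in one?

no

After Ke4: black king on h1; in check: no.
Black is not in check, so this cannot be checkmate.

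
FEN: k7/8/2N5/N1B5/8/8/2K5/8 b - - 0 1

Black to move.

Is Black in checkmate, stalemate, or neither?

stalemate

Black to move; black king on a8.
In check: no.
King squares — a7: attacked by Bc5; b7: attacked by Na5; b8: attacked by Nc6.
Legal moves for Black: none.
Not in check and no legal moves → stalemate.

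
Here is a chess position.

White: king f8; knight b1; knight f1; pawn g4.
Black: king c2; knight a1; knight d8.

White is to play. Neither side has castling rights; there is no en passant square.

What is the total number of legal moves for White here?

12

White to move; king on f8.
In check: no.
Legal moves: Kg8, Ke8, Kg7, Ke7, Ng3, Ne3+, Nh2, Nfd2, Nc3, Na3+, Nbd2, g5.
Count: 12.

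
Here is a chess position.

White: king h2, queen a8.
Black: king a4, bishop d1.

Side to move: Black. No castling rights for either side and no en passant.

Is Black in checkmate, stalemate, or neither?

Black to move; black king on a4.
In check: yes, from the white queen on a8.
King squares — a3: attacked by Qa8; b3: available; b4: available; a5: attacked by Qa8; b5: available.
Legal moves for Black: Kb5, Kb4, Kb3.
Black is in check but has 3 legal moves → neither.

neither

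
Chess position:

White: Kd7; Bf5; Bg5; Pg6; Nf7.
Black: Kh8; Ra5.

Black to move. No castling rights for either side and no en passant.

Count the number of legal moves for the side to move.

Black to move; king on h8.
In check: yes, from the white knight on f7.
Legal moves: Kg8, Kg7.
Count: 2.

2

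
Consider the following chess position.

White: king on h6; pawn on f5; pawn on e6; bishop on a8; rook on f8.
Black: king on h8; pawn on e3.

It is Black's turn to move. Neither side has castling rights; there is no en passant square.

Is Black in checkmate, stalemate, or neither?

checkmate

Black to move; black king on h8.
In check: yes, from the white rook on f8.
King squares — g7: attacked by Kh6; h7: attacked by Kh6; g8: attacked by Rf8.
Legal moves for Black: none.
In check with no legal moves → checkmate.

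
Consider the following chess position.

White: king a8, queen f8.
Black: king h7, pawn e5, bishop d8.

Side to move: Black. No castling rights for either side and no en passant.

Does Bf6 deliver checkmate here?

After Bf6: white king on a8; in check: no.
White is not in check, so this cannot be checkmate.

no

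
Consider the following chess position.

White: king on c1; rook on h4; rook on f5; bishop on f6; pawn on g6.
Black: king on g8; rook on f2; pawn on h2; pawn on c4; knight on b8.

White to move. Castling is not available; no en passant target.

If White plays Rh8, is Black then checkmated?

yes

After Rh8: black king on g8; in check: yes, from the white rook on h8.
King squares — f7: attacked by Pg6; g7: attacked by Bf6; h7: attacked by Pg6; f8: attacked by Rh8; h8: attacked by Bf6.
Black has no legal moves → checkmate.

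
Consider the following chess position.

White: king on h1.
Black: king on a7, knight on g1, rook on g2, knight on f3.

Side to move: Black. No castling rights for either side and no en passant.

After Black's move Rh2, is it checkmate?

yes

After Rh2: white king on h1; in check: yes, from the black rook on h2.
King squares — g1: attacked by Nf3; g2: attacked by Rh2; h2: attacked by Nf3.
White has no legal moves → checkmate.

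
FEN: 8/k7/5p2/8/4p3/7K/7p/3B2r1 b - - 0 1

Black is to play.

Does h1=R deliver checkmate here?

yes

After h1=R: white king on h3; in check: yes, from the black rook on h1.
King squares — g2: attacked by Rg1; h2: attacked by Rh1; g3: attacked by Rg1; g4: attacked by Rg1; h4: attacked by Rh1.
White has no legal moves → checkmate.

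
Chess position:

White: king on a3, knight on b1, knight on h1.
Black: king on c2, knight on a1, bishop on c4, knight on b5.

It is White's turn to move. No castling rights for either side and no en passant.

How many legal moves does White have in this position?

White to move; king on a3.
In check: yes, from the black knight on b5.
Legal moves: Kb4, Ka4.
Count: 2.

2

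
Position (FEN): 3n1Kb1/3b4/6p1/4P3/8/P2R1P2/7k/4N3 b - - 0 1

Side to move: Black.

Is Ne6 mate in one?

no

After Ne6: white king on f8; in check: yes, from the black knight on e6.
White has 2 legal replies: Kxg8, Ke7.
In check but a legal move exists → not checkmate.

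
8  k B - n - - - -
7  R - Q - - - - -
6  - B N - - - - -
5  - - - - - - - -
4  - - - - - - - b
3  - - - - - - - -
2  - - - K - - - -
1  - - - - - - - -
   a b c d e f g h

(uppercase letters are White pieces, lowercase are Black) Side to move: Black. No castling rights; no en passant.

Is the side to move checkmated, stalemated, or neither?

Black to move; black king on a8.
In check: yes, from the white rook on a7.
King squares — a7: attacked by Bb6; b7: attacked by Ra7; b8: attacked by Nc6.
Legal moves for Black: none.
In check with no legal moves → checkmate.

checkmate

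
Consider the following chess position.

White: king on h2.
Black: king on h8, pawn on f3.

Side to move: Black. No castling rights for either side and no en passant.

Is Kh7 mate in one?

After Kh7: white king on h2; in check: no.
White is not in check, so this cannot be checkmate.

no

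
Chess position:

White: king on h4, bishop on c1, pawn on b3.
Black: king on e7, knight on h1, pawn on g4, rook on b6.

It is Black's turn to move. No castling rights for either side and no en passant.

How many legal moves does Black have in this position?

Black to move; king on e7.
In check: no.
Legal moves: Kf8, Ke8, Kd8, Kf7, Kd7, Kf6, Ke6, Kd6, Rb8, Rb7, Rh6+, Rg6, Rf6, Re6, Rd6, Rc6, Ra6, Rb5, Rb4, Rxb3, Ng3, Nf2, g3.
Count: 23.

23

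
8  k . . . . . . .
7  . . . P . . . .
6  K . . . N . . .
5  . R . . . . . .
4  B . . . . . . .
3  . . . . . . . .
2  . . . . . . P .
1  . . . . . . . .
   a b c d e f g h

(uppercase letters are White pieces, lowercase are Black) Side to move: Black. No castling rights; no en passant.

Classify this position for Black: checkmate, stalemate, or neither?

Black to move; black king on a8.
In check: no.
King squares — a7: attacked by Ka6; b7: attacked by Rb5; b8: attacked by Rb5.
Legal moves for Black: none.
Not in check and no legal moves → stalemate.

stalemate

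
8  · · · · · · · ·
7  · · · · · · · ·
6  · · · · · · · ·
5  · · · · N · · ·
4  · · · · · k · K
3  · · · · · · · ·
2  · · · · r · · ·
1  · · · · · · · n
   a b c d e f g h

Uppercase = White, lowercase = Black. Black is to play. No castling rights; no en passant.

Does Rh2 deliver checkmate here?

yes

After Rh2: white king on h4; in check: yes, from the black rook on h2.
King squares — g3: attacked by Nh1; h3: attacked by Rh2; g4: attacked by Kf4; g5: attacked by Kf4; h5: attacked by Rh2.
White has no legal moves → checkmate.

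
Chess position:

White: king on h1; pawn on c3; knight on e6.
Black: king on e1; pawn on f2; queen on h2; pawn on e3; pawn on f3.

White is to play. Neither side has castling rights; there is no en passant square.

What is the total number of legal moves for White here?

White to move; king on h1.
In check: yes, from the black queen on h2.
Legal moves: Kxh2.
Count: 1.

1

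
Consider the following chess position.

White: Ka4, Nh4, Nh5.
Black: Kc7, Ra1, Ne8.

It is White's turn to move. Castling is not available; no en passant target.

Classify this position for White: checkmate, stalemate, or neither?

neither

White to move; white king on a4.
In check: yes, from the black rook on a1.
Legal moves for White: Kb5, Kb4, Kb3.
White is in check but has 3 legal moves → neither.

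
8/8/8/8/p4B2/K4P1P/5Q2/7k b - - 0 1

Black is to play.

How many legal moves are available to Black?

Black to move; king on h1.
In check: no.
Legal moves: none.
Count: 0.

0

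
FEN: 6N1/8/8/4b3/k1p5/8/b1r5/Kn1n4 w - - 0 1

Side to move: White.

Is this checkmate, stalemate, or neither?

White to move; white king on a1.
In check: yes, from the black bishop on e5.
King squares — b1: attacked by Ba2; a2: attacked by Rc2; b2: attacked by Nd1.
Legal moves for White: none.
In check with no legal moves → checkmate.

checkmate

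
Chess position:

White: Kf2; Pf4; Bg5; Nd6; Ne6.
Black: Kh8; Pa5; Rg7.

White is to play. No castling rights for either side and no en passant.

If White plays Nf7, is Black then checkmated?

After Nf7: black king on h8; in check: yes, from the white knight on f7.
Black has 3 legal replies: Kg8, Kh7, Rxf7.
In check but a legal move exists → not checkmate.

no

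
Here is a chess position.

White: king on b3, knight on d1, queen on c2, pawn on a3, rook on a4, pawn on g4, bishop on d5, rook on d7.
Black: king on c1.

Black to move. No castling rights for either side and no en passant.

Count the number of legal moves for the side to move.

0

Black to move; king on c1.
In check: yes, from the white queen on c2.
Legal moves: none.
Count: 0.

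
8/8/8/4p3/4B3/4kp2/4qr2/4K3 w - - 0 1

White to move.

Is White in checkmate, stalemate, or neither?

White to move; white king on e1.
In check: yes, from the black queen on e2.
King squares — d1: attacked by Qe2; f1: attacked by Qe2; d2: attacked by Qe2; e2: attacked by Rf2; f2: attacked by Qe2.
Legal moves for White: none.
In check with no legal moves → checkmate.

checkmate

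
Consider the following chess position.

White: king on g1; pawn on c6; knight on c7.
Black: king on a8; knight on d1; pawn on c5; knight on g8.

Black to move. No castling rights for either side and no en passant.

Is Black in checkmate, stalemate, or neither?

Black to move; black king on a8.
In check: yes, from the white knight on c7.
Legal moves for Black: Kb8, Ka7.
Black is in check but has 2 legal moves → neither.

neither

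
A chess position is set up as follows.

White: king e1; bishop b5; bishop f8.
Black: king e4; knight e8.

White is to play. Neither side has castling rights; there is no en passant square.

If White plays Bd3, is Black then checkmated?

After Bd3: black king on e4; in check: yes, from the white bishop on d3.
Black has 7 legal replies: Ke5, Kd5, Kf4, Kd4, Kf3, Ke3, Kxd3.
In check but a legal move exists → not checkmate.

no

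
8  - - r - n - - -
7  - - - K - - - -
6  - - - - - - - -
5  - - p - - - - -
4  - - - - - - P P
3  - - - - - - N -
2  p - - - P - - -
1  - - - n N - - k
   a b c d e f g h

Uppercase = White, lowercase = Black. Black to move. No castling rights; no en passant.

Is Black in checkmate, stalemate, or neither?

Black to move; black king on h1.
In check: yes, from the white knight on g3.
Legal moves for Black: Kh2, Kg1.
Black is in check but has 2 legal moves → neither.

neither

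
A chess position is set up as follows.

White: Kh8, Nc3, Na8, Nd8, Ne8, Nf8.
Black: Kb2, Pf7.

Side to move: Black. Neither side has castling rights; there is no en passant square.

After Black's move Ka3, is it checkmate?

After Ka3: white king on h8; in check: no.
White is not in check, so this cannot be checkmate.

no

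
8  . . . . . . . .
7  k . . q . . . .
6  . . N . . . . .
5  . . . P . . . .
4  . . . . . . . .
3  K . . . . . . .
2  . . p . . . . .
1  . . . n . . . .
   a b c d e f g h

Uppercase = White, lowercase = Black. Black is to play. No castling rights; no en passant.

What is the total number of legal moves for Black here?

Black to move; king on a7.
In check: yes, from the white knight on c6.
Legal moves: Ka8, Kb7, Kb6, Ka6, Qxc6.
Count: 5.

5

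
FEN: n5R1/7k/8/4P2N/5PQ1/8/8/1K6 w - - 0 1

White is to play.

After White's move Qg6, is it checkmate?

After Qg6: black king on h7; in check: yes, from the white queen on g6.
King squares — g6: attacked by Rg8; h6: attacked by Qg6; g7: attacked by Nh5; g8: attacked by Qg6; h8: attacked by Rg8.
Black has no legal moves → checkmate.

yes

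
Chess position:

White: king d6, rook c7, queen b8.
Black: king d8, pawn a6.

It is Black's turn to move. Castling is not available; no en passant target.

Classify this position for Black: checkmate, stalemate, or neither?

checkmate

Black to move; black king on d8.
In check: yes, from the white queen on b8.
King squares — c7: attacked by Kd6; d7: attacked by Kd6; e7: attacked by Kd6; c8: attacked by Rc7; e8: attacked by Qb8.
Legal moves for Black: none.
In check with no legal moves → checkmate.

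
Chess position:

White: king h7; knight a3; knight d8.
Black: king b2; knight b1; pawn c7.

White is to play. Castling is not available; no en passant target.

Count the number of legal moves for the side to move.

13

White to move; king on h7.
In check: no.
Legal moves: Nf7, Nb7, Ne6, Nc6, Kh8, Kg8, Kg7, Kh6, Kg6, Nb5, Nc4+, Nc2, Nxb1.
Count: 13.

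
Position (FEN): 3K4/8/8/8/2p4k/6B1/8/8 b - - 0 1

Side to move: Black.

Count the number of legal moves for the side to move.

Black to move; king on h4.
In check: yes, from the white bishop on g3.
Legal moves: Kh5, Kg5, Kg4, Kh3, Kxg3.
Count: 5.

5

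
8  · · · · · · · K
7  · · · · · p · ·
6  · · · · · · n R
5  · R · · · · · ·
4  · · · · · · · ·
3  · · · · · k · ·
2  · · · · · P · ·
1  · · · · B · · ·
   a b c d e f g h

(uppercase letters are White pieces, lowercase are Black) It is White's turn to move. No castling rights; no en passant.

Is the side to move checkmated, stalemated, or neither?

neither

White to move; white king on h8.
In check: yes, from the black knight on g6.
Legal moves for White: Kg8, Kh7, Kg7, Rxg6.
White is in check but has 4 legal moves → neither.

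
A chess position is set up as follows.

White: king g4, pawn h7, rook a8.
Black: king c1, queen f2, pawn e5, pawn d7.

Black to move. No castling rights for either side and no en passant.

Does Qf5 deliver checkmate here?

After Qf5: white king on g4; in check: yes, from the black queen on f5.
White has 3 legal replies: Kxf5, Kh4, Kg3.
In check but a legal move exists → not checkmate.

no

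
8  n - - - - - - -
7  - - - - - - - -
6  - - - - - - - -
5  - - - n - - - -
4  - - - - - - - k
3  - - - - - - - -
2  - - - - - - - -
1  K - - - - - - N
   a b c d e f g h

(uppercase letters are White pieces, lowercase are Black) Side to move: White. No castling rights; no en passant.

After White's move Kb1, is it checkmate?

After Kb1: black king on h4; in check: no.
Black is not in check, so this cannot be checkmate.

no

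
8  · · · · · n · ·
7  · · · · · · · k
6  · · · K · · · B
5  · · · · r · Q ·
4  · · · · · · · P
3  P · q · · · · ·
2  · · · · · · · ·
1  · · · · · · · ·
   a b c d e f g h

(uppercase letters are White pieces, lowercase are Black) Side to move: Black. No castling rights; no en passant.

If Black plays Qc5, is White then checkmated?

After Qc5: white king on d6; in check: yes, from the black queen on c5.
King squares — c5: attacked by Re5; d5: attacked by Qc5; e5: attacked by Qc5; c6: attacked by Qc5; e6: attacked by Re5; c7: attacked by Qc5; d7: attacked by Nf8; e7: attacked by Qc5.
White has no legal moves → checkmate.

yes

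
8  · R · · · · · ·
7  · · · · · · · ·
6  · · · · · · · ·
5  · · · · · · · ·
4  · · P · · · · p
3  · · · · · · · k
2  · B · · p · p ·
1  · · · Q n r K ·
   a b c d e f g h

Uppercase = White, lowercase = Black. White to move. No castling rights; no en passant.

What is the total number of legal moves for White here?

White to move; king on g1.
In check: yes, from the black rook on f1.
Legal moves: none.
Count: 0.

0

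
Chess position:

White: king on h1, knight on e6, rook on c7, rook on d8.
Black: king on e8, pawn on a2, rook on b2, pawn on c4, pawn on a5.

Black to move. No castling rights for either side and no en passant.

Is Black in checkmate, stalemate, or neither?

checkmate

Black to move; black king on e8.
In check: yes, from the white rook on d8.
King squares — d7: attacked by Rc7; e7: attacked by Rc7; f7: attacked by Rc7; d8: attacked by Ne6; f8: attacked by Ne6.
Legal moves for Black: none.
In check with no legal moves → checkmate.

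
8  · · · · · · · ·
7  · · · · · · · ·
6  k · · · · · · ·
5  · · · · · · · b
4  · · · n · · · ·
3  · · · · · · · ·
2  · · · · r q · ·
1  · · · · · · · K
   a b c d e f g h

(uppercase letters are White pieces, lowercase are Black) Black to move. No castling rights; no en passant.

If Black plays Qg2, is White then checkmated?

After Qg2: white king on h1; in check: yes, from the black queen on g2.
King squares — g1: attacked by Qg2; g2: attacked by Re2; h2: attacked by Qg2.
White has no legal moves → checkmate.

yes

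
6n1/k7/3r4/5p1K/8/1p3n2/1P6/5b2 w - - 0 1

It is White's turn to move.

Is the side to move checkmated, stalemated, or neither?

stalemate

White to move; white king on h5.
In check: no.
King squares — g4: attacked by Pf5; h4: attacked by Nf3; g5: attacked by Nf3; g6: attacked by Rd6; h6: attacked by Rd6.
Legal moves for White: none.
Not in check and no legal moves → stalemate.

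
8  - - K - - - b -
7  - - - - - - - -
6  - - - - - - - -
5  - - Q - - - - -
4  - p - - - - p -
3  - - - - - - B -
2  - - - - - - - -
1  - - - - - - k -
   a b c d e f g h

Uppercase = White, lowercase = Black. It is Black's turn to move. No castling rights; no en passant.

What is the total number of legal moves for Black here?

3

Black to move; king on g1.
In check: yes, from the white queen on c5.
Legal moves: Kg2, Kh1, Kf1.
Count: 3.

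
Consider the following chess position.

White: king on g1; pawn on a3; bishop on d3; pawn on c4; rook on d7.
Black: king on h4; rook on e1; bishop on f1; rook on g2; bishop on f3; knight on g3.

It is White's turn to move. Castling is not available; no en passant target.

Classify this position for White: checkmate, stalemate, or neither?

checkmate

White to move; white king on g1.
In check: yes, from the black rook on g2.
King squares — f1: attacked by Re1; h1: attacked by Ng3; f2: attacked by Rg2; g2: attacked by Bf1; h2: attacked by Rg2.
Legal moves for White: none.
In check with no legal moves → checkmate.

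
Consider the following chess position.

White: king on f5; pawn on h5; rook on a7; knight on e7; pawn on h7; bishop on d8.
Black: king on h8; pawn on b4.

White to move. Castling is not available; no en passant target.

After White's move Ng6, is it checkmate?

After Ng6: black king on h8; in check: yes, from the white knight on g6.
King squares — g7: attacked by Ra7; h7: attacked by Ra7; g8: attacked by Ph7.
Black has no legal moves → checkmate.

yes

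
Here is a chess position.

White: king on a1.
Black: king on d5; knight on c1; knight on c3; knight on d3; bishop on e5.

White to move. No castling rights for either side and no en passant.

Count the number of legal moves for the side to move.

0

White to move; king on a1.
In check: no.
Legal moves: none.
Count: 0.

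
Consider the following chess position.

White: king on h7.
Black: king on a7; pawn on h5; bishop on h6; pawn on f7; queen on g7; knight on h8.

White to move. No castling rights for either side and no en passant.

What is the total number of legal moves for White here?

White to move; king on h7.
In check: yes, from the black queen on g7.
Legal moves: none.
Count: 0.

0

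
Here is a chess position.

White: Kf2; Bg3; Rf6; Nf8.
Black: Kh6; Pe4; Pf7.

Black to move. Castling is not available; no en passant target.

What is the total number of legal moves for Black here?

Black to move; king on h6.
In check: yes, from the white rook on f6.
Legal moves: Kg7, Kh5, Kg5.
Count: 3.

3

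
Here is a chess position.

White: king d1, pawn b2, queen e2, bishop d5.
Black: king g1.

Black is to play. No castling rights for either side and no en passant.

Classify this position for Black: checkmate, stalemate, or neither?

stalemate

Black to move; black king on g1.
In check: no.
King squares — f1: attacked by Qe2; h1: attacked by Bd5; f2: attacked by Qe2; g2: attacked by Qe2; h2: attacked by Qe2.
Legal moves for Black: none.
Not in check and no legal moves → stalemate.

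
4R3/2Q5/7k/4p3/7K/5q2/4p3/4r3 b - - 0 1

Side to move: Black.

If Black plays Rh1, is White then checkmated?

After Rh1: white king on h4; in check: yes, from the black rook on h1.
King squares — g3: attacked by Qf3; h3: attacked by Rh1; g4: attacked by Qf3; g5: attacked by Kh6; h5: attacked by Rh1.
White has no legal moves → checkmate.

yes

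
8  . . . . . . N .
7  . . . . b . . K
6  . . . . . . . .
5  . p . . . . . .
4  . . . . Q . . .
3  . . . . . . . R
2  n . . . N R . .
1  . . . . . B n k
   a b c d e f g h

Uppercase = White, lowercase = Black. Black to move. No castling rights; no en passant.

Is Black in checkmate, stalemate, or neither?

checkmate

Black to move; black king on h1.
In check: yes, from the white rook on h3 and the white queen on e4.
King squares — g1: own knight; g2: attacked by Bf1; h2: attacked by Rf2.
Legal moves for Black: none.
In check with no legal moves → checkmate.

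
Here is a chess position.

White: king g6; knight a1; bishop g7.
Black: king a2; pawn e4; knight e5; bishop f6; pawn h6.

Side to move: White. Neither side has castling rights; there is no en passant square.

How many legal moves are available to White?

White to move; king on g6.
In check: yes, from the black knight on e5.
Legal moves: Kh7, Kxh6, Kxf6, Kh5, Kf5.
Count: 5.

5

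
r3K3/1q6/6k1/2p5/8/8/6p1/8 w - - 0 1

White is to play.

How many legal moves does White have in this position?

White to move; king on e8.
In check: yes, from the black rook on a8.
Legal moves: none.
Count: 0.

0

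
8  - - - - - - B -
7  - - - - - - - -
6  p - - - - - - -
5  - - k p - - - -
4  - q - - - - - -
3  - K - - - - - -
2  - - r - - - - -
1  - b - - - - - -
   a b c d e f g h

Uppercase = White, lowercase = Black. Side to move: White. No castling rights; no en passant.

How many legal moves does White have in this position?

White to move; king on b3.
In check: yes, from the black queen on b4.
Legal moves: none.
Count: 0.

0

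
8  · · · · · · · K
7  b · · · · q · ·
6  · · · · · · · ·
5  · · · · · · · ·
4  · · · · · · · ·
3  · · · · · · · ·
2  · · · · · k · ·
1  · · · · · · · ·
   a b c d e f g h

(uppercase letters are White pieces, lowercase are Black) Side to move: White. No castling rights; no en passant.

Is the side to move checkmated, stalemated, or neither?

White to move; white king on h8.
In check: no.
King squares — g7: attacked by Qf7; h7: attacked by Qf7; g8: attacked by Qf7.
Legal moves for White: none.
Not in check and no legal moves → stalemate.

stalemate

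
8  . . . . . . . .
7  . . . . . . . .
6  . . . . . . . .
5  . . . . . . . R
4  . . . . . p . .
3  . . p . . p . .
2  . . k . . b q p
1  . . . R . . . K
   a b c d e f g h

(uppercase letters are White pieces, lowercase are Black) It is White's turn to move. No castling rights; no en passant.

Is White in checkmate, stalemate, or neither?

checkmate

White to move; white king on h1.
In check: yes, from the black queen on g2.
King squares — g1: attacked by Bf2; g2: attacked by Pf3; h2: attacked by Qg2.
Legal moves for White: none.
In check with no legal moves → checkmate.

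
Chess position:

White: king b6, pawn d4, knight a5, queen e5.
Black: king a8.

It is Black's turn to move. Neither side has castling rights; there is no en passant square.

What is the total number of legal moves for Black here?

Black to move; king on a8.
In check: no.
Legal moves: none.
Count: 0.

0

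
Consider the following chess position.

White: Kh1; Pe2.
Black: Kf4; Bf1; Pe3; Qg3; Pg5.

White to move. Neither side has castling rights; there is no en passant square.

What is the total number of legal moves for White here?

0

White to move; king on h1.
In check: no.
Legal moves: none.
Count: 0.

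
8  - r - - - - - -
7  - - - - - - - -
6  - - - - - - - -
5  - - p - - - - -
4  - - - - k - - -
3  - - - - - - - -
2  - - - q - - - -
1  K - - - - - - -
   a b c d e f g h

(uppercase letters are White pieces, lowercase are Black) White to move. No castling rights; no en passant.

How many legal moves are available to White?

White to move; king on a1.
In check: no.
Legal moves: none.
Count: 0.

0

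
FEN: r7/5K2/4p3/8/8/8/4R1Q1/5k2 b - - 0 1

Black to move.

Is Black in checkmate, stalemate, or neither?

checkmate

Black to move; black king on f1.
In check: yes, from the white queen on g2.
King squares — e1: attacked by Re2; g1: attacked by Qg2; e2: attacked by Qg2; f2: attacked by Re2; g2: attacked by Re2.
Legal moves for Black: none.
In check with no legal moves → checkmate.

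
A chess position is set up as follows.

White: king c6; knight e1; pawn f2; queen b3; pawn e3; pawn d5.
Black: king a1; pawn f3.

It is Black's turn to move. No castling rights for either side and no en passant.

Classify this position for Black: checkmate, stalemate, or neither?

Black to move; black king on a1.
In check: no.
King squares — b1: attacked by Qb3; a2: attacked by Qb3; b2: attacked by Qb3.
Legal moves for Black: none.
Not in check and no legal moves → stalemate.

stalemate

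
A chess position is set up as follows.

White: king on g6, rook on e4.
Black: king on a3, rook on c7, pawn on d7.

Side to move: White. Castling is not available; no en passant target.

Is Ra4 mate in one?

no

After Ra4: black king on a3; in check: yes, from the white rook on a4.
Black has 3 legal replies: Kxa4, Kb3, Kb2.
In check but a legal move exists → not checkmate.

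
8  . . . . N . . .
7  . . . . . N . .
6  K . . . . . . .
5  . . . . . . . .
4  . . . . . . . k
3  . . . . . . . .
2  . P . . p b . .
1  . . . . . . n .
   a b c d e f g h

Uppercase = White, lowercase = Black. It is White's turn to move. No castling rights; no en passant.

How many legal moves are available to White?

White to move; king on a6.
In check: no.
Legal moves: Ng7, Nc7, Nf6, Ned6, Nh8, Nd8, Nh6, Nfd6, Ng5, Ne5, Kb7, Kb5, Ka5, b3, b4.
Count: 15.

15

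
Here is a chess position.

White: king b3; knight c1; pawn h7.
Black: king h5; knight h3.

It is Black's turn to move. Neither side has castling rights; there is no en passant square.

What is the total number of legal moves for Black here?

Black to move; king on h5.
In check: no.
Legal moves: Kh6, Kg6, Kg5, Kh4, Kg4, Ng5, Nf4, Nf2, Ng1.
Count: 9.

9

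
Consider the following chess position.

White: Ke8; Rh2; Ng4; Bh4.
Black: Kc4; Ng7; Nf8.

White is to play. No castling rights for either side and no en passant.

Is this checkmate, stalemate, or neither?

neither

White to move; white king on e8.
In check: yes, from the black knight on g7.
Legal moves for White: Kxf8, Kd8, Kf7, Ke7.
White is in check but has 4 legal moves → neither.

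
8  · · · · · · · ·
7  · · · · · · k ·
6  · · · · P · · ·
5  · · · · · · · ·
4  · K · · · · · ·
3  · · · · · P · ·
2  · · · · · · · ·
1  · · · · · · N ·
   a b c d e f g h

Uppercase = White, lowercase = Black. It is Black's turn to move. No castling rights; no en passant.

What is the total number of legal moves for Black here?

Black to move; king on g7.
In check: no.
Legal moves: Kh8, Kg8, Kf8, Kh7, Kh6, Kg6, Kf6.
Count: 7.

7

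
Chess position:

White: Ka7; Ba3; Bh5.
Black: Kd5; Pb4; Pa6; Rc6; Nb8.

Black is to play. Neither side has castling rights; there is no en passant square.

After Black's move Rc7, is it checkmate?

no

After Rc7: white king on a7; in check: yes, from the black rook on c7.
White has 3 legal replies: Kxb8, Ka8, Kb6.
In check but a legal move exists → not checkmate.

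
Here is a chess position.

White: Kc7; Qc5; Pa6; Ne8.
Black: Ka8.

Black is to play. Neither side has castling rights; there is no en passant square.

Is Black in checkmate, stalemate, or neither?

Black to move; black king on a8.
In check: no.
King squares — a7: attacked by Qc5; b7: attacked by Pa6; b8: attacked by Kc7.
Legal moves for Black: none.
Not in check and no legal moves → stalemate.

stalemate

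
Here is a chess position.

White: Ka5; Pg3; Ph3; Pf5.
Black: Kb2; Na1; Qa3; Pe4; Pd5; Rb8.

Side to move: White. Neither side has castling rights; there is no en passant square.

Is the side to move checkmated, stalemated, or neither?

checkmate

White to move; white king on a5.
In check: yes, from the black queen on a3.
King squares — a4: attacked by Qa3; b4: attacked by Qa3; b5: attacked by Rb8; a6: attacked by Qa3; b6: attacked by Rb8.
Legal moves for White: none.
In check with no legal moves → checkmate.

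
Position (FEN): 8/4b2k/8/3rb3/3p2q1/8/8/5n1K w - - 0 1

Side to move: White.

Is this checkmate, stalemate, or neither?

White to move; white king on h1.
In check: no.
King squares — g1: attacked by Qg4; g2: attacked by Qg4; h2: attacked by Nf1.
Legal moves for White: none.
Not in check and no legal moves → stalemate.

stalemate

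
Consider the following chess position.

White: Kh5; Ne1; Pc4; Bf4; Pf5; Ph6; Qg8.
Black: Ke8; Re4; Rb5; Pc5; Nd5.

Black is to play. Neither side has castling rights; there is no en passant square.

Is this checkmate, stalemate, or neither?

Black to move; black king on e8.
In check: yes, from the white queen on g8.
Legal moves for Black: Ke7, Kd7.
Black is in check but has 2 legal moves → neither.

neither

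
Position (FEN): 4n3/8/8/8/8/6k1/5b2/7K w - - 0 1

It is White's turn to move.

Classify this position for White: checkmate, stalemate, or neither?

stalemate

White to move; white king on h1.
In check: no.
King squares — g1: attacked by Bf2; g2: attacked by Kg3; h2: attacked by Kg3.
Legal moves for White: none.
Not in check and no legal moves → stalemate.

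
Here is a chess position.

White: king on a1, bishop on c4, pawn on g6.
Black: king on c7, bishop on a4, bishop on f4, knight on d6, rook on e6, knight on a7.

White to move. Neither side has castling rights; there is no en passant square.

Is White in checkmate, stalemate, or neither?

White to move; white king on a1.
In check: no.
Legal moves for White: Bxe6, Ba6, Bd5, Bb5, Bd3, Bb3, Be2, Ba2, Bf1, Kb2, Ka2, Kb1, g7.
White has 13 legal moves and is not in check → neither.

neither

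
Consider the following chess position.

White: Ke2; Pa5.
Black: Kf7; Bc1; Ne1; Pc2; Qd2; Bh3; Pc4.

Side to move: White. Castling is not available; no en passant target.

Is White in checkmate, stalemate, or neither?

White to move; white king on e2.
In check: yes, from the black queen on d2.
King squares — d1: attacked by Pc2; e1: attacked by Qd2; f1: attacked by Bh3; d2: attacked by Bc1; f2: attacked by Qd2; d3: attacked by Ne1; e3: attacked by Qd2; f3: attacked by Ne1.
Legal moves for White: none.
In check with no legal moves → checkmate.

checkmate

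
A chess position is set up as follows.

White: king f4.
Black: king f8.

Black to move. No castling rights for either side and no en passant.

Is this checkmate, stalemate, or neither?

neither

Black to move; black king on f8.
In check: no.
Legal moves for Black: Kg8, Ke8, Kg7, Kf7, Ke7.
Black has 5 legal moves and is not in check → neither.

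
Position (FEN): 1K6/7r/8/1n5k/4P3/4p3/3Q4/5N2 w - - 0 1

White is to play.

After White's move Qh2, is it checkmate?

After Qh2: black king on h5; in check: yes, from the white queen on h2.
Black has 3 legal replies: Kg6, Kg5, Kg4.
In check but a legal move exists → not checkmate.

no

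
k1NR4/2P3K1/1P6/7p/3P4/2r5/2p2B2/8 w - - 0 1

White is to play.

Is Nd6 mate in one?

After Nd6: black king on a8; in check: yes, from the white rook on d8.
King squares — a7: attacked by Pb6; b7: attacked by Nd6; b8: attacked by Pc7.
Black has no legal moves → checkmate.

yes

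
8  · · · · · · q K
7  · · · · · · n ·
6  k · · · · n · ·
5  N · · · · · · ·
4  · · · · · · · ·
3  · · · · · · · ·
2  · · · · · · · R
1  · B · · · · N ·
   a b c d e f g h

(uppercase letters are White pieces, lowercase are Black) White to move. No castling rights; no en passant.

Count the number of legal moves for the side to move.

0

White to move; king on h8.
In check: yes, from the black queen on g8.
Legal moves: none.
Count: 0.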